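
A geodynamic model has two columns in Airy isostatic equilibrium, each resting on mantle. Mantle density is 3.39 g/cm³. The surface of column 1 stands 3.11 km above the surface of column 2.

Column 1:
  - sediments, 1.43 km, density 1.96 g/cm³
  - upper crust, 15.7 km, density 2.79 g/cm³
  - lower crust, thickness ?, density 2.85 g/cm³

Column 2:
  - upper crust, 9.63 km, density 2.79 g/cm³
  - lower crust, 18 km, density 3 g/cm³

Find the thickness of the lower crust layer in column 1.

22 km

Take the compensation level at the base of the deeper column (depth z_c below the surface of column 1) and equate Σ ρ_i t_i down to z_c; mantle fills any gap and the z_c terms cancel.
Column 1: 1.43×1.96 + 15.7×2.79 + x×2.85 + (z_c − 17.13 − x)×3.39
Column 2: 3.11×0 + 9.63×2.79 + 18×3 + (z_c − 3.11 − 27.63)×3.39
The z_c×3.39 term appears on both sides and cancels. Collect the known terms of each column as K = Σ(ρt)_known − 3.39 × (depth of known layers): K_1 = 46.6058 − 3.39×17.13 = −11.4649; K_2 = 80.8677 − 3.39×(3.11 + 27.63) = −23.3409.
Balance: K_1 − x×(3.39 − 2.85) = K_2, so x = (K_1 − K_2)/(3.39 − 2.85) = 11.876/0.54 = 22 km.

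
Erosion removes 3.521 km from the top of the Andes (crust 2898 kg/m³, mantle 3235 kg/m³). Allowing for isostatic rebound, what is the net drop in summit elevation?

0.367 km

Rebound u = e ρ_c/ρ_m = 3.521 km × 2898/3235 = 3.154 km.
Net surface drop = e − u = 3.521 km − 3.154 km = e (ρ_m − ρ_c)/ρ_m = 0.367 km.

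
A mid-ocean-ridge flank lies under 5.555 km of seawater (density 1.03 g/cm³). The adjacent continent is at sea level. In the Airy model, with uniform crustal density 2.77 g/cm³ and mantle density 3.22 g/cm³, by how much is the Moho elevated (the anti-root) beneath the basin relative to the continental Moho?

In Airy isostatic equilibrium: replacing crust with seawater at the top is compensated by replacing crust with mantle at the base: d (ρ_c − ρ_w) = a (ρ_m − ρ_c).
a = d (ρ_c − ρ_w)/(ρ_m − ρ_c) = 5.555 km × 1.74/0.45 = 21.5 km.

21.5 km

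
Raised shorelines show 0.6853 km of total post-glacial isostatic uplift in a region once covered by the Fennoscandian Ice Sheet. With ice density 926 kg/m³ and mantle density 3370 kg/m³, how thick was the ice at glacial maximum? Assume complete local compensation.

u = t ρ_ice/ρ_m → t = u ρ_m/ρ_ice = 0.6853 km × 3370/926 = 2.49 km.

2.49 km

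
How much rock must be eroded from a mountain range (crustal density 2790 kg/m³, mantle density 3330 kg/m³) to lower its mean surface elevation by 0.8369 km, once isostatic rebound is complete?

5.16 km

Net drop Δ = e − u = e − e ρ_c/ρ_m = e (ρ_m − ρ_c)/ρ_m.
e = Δ ρ_m/(ρ_m − ρ_c) = 0.8369 km × 3330/540 = 5.16 km.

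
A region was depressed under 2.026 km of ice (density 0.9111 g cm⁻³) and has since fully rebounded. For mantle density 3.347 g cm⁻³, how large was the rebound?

Removing the load lets mantle flow back in; uplift u satisfies ρ_ice t = ρ_m u.
u = t ρ_ice/ρ_m = 2.026 km × 0.9111/3.347 = 0.552 km.

0.552 km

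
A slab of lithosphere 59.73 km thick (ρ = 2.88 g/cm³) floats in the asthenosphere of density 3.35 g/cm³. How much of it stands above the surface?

Floating equilibrium: submerged depth d = t ρ_obj/ρ_fluid = 59.73 km × 2.88/3.35 = 51.35 km.
Freeboard = t − d = 59.73 km − 51.35 km = 8.38 km.

8.38 km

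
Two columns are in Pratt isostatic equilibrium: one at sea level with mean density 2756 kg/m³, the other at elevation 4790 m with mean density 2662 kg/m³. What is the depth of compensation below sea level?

ρ_ref D = ρ (D + h) → D (ρ_ref − ρ) = ρ h.
D = ρ h/(ρ_ref − ρ) = 2662 × 4790 m/(2756 − 2662) = 136000 m.

136000 m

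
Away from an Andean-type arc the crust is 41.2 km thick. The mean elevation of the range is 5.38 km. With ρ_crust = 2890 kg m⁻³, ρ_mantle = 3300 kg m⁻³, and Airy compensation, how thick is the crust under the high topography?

Root depth r = h ρ_c / (ρ_m − ρ_c) = 5.38 km × 2890 / 410 = 37.92 km.
Total thickness = T + h + r = 41.2 km + 5.38 km + 37.92 km = 84.5 km.

84.5 km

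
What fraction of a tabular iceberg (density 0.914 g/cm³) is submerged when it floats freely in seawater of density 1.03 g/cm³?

88.7%

Submerged fraction = ρ_obj/ρ_fluid = 0.914/1.03 = 88.7%.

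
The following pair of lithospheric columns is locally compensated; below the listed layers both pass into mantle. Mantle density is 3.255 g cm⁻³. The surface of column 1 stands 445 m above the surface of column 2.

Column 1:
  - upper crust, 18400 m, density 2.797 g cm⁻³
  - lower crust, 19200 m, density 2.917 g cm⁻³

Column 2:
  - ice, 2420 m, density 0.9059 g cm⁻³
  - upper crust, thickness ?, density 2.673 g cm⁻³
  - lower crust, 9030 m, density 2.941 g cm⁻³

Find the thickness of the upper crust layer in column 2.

Take the compensation level at the base of the deeper column (depth z_c below the surface of column 1) and equate Σ ρ_i t_i down to z_c; mantle fills any gap and the z_c terms cancel.
Column 1: 18400×2.797 + 19200×2.917 + (z_c − 37600)×3.255
Column 2: 445×0 + 2420×0.9059 + x×2.673 + 9030×2.941 + (z_c − 445 − 11450 − x)×3.255
The z_c×3.255 term appears on both sides and cancels. Collect the known terms of each column as K = Σ(ρt)_known − 3.255 × (depth of known layers): K_1 = 107471.2 − 3.255×37600 = −14916.8; K_2 = 28749.508 − 3.255×(445 + 11450) = −9968.717.
Balance: K_1 = K_2 − x×(3.255 − 2.673), so x = (K_2 − K_1)/(3.255 − 2.673) = 4948.08/0.582 = 8500 m.

8500 m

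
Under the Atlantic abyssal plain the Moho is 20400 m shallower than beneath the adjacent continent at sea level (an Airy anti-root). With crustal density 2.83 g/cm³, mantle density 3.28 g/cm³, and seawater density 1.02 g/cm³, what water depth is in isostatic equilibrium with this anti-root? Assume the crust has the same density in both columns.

5070 m

Replacing a thickness d of crust by seawater at the top must be balanced by replacing crust with mantle at the base: d (ρ_c − ρ_w) = a (ρ_m − ρ_c).
d = a (ρ_m − ρ_c)/(ρ_c − ρ_w) = 20400 m × 0.45/1.81 = 5070 m.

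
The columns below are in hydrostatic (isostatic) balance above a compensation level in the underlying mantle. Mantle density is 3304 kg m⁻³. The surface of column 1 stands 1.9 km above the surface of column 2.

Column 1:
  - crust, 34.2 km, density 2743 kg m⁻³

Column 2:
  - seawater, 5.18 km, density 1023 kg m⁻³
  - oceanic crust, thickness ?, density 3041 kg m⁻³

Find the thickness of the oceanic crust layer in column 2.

Take the compensation level at the base of the deeper column (depth z_c below the surface of column 1) and equate Σ ρ_i t_i down to z_c; mantle fills any gap and the z_c terms cancel.
Column 1: 34.2×2743 + (z_c − 34.2)×3304
Column 2: 1.9×0 + 5.18×1023 + x×3041 + (z_c − 1.9 − 5.18 − x)×3304
The z_c×3304 term appears on both sides and cancels. Collect the known terms of each column as K = Σ(ρt)_known − 3304 × (depth of known layers): K_1 = 93810.6 − 3304×34.2 = −19186.2; K_2 = 5299.14 − 3304×(1.9 + 5.18) = −18093.18.
Balance: K_1 = K_2 − x×(3304 − 3041), so x = (K_2 − K_1)/(3304 − 3041) = 1093.02/263 = 4.16 km.

4.16 km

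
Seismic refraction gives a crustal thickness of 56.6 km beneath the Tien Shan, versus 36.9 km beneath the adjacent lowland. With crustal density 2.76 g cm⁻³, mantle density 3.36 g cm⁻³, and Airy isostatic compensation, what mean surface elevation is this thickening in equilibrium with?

Excess crust Δ = 56.6 km − 36.9 km = 19.7 km, split between elevation h and root r with h + r = Δ.
Airy balance ρ_c h = (ρ_m − ρ_c) r gives r = h ρ_c/(ρ_m − ρ_c), so h (1 + ρ_c/(ρ_m − ρ_c)) = Δ, i.e. h = Δ (ρ_m − ρ_c)/ρ_m.
h = 19.7 km × 0.6/3.36 = 3.52 km.

3.52 km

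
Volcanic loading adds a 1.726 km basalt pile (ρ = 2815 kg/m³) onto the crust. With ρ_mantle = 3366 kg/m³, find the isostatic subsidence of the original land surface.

1.44 km

Subaerial loading: s = t ρ_load / ρ_m.
s = 1.726 km × 2815/3366 = 1.44 km.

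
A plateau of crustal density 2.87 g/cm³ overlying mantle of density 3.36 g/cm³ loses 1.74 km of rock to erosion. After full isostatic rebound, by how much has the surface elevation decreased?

Rebound u = e ρ_c/ρ_m = 1.74 km × 2.87/3.36 = 1.486 km.
Net surface drop = e − u = 1.74 km − 1.486 km = e (ρ_m − ρ_c)/ρ_m = 0.254 km.

0.254 km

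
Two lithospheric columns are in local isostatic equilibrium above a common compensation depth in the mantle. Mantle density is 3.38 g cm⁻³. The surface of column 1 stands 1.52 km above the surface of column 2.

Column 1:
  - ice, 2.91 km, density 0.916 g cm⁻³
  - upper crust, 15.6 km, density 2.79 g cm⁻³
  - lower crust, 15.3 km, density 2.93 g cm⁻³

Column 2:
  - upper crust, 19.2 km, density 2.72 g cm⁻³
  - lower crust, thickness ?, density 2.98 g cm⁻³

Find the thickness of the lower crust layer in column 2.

Take the compensation level at the base of the deeper column (depth z_c below the surface of column 1) and equate Σ ρ_i t_i down to z_c; mantle fills any gap and the z_c terms cancel.
Column 1: 2.91×0.916 + 15.6×2.79 + 15.3×2.93 + (z_c − 33.81)×3.38
Column 2: 1.52×0 + 19.2×2.72 + x×2.98 + (z_c − 1.52 − 19.2 − x)×3.38
The z_c×3.38 term appears on both sides and cancels. Collect the known terms of each column as K = Σ(ρt)_known − 3.38 × (depth of known layers): K_1 = 91.01856 − 3.38×33.81 = −23.25924; K_2 = 52.224 − 3.38×(1.52 + 19.2) = −17.8096.
Balance: K_1 = K_2 − x×(3.38 − 2.98), so x = (K_2 − K_1)/(3.38 − 2.98) = 5.44964/0.4 = 13.6 km.

13.6 km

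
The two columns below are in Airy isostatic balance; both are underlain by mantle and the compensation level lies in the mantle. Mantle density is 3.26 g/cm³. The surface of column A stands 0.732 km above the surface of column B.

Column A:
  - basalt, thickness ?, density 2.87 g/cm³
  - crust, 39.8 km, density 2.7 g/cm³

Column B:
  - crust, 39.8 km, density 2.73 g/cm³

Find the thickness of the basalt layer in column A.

Take the compensation level at the base of the deeper column (depth z_c below the surface of column A) and equate Σ ρ_i t_i down to z_c; mantle fills any gap and the z_c terms cancel.
Column A: x×2.87 + 39.8×2.7 + (z_c − 39.8 − x)×3.26
Column B: 0.732×0 + 39.8×2.73 + (z_c − 0.732 − 39.8)×3.26
The z_c×3.26 term appears on both sides and cancels. Collect the known terms of each column as K = Σ(ρt)_known − 3.26 × (depth of known layers): K_A = 107.46 − 3.26×39.8 = −22.288; K_B = 108.654 − 3.26×(0.732 + 39.8) = −23.48032.
Balance: K_A − x×(3.26 − 2.87) = K_B, so x = (K_A − K_B)/(3.26 − 2.87) = 1.19232/0.39 = 3.06 km.

3.06 km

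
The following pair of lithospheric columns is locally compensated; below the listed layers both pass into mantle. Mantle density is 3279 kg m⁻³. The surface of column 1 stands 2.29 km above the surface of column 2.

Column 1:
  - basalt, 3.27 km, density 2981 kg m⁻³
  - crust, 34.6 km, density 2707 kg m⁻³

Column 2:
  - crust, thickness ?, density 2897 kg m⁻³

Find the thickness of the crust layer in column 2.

34.7 km

Take the compensation level at the base of the deeper column (depth z_c below the surface of column 1) and equate Σ ρ_i t_i down to z_c; mantle fills any gap and the z_c terms cancel.
Column 1: 3.27×2981 + 34.6×2707 + (z_c − 37.87)×3279
Column 2: 2.29×0 + x×2897 + (z_c − 2.29 − 0 − x)×3279
The z_c×3279 term appears on both sides and cancels. Collect the known terms of each column as K = Σ(ρt)_known − 3279 × (depth of known layers): K_1 = 103410.07 − 3279×37.87 = −20765.66; K_2 = 0 − 3279×(2.29 + 0) = −7508.91.
Balance: K_1 = K_2 − x×(3279 − 2897), so x = (K_2 − K_1)/(3279 − 2897) = 13256.8/382 = 34.7 km.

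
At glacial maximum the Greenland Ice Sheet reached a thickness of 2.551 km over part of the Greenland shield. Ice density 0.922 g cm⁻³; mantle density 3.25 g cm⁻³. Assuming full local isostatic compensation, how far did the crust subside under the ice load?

In Airy isostatic equilibrium: the ice load ρ_ice t is balanced by mantle displaced below, ρ_m s.
s = t ρ_ice / ρ_m = 2.551 km × 0.922/3.25 = 0.724 km.

0.724 km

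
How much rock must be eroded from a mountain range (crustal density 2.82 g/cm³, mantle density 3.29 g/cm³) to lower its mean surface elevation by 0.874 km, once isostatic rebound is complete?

6.12 km

Net drop Δ = e − u = e − e ρ_c/ρ_m = e (ρ_m − ρ_c)/ρ_m.
e = Δ ρ_m/(ρ_m − ρ_c) = 0.874 km × 3.29/0.47 = 6.12 km.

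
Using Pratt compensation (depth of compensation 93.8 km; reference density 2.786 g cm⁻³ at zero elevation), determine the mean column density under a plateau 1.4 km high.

2.75 g cm⁻³

Pratt balance: ρ_ref D = ρ (D + h).
ρ = ρ_ref D/(D + h) = 2.786 × 93.8 km/(93.8 km + 1.4 km) = 2.75 g cm⁻³.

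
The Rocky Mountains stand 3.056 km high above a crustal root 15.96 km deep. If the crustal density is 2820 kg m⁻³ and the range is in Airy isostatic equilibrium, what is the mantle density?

3360 kg m⁻³

Airy balance: ρ_c h = (ρ_m − ρ_c) r → ρ_m = ρ_c (1 + h/r).
ρ_m = 2820 × (1 + 3.056 km/15.96 km) = 3360 kg m⁻³.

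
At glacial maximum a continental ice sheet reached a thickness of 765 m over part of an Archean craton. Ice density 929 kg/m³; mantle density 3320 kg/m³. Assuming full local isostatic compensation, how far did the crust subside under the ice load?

Balancing pressure at the compensation depth: the ice load ρ_ice t is balanced by mantle displaced below, ρ_m s.
s = t ρ_ice / ρ_m = 765 m × 929/3320 = 214 m.

214 m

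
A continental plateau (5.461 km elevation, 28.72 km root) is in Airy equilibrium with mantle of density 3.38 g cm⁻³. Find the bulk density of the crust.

ρ_c h = (ρ_m − ρ_c) r → ρ_c (h + r) = ρ_m r → ρ_c = ρ_m r / (h + r).
ρ_c = 3.38 × 28.72 km / (5.461 km + 28.72 km) = 2.84 g cm⁻³.

2.84 g cm⁻³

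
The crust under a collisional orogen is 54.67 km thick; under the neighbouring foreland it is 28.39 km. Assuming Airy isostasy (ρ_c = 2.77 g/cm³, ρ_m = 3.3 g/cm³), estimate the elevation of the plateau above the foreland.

4.22 km

Excess crust Δ = 54.67 km − 28.39 km = 26.28 km, split between elevation h and root r with h + r = Δ.
Airy balance ρ_c h = (ρ_m − ρ_c) r gives r = h ρ_c/(ρ_m − ρ_c), so h (1 + ρ_c/(ρ_m − ρ_c)) = Δ, i.e. h = Δ (ρ_m − ρ_c)/ρ_m.
h = 26.28 km × 0.53/3.3 = 4.22 km.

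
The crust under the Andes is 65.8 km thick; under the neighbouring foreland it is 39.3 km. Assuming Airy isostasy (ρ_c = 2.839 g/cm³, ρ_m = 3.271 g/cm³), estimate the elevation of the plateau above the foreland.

Excess crust Δ = 65.8 km − 39.3 km = 26.5 km, split between elevation h and root r with h + r = Δ.
Airy balance ρ_c h = (ρ_m − ρ_c) r gives r = h ρ_c/(ρ_m − ρ_c), so h (1 + ρ_c/(ρ_m − ρ_c)) = Δ, i.e. h = Δ (ρ_m − ρ_c)/ρ_m.
h = 26.5 km × 0.432/3.271 = 3.5 km.

3.5 km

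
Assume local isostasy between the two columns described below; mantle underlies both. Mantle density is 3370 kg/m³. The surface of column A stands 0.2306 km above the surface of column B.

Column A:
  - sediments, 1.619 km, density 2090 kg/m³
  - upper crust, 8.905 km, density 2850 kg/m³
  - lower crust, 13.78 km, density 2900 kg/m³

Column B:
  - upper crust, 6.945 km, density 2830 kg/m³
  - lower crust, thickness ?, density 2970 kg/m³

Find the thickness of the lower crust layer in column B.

21.6 km

Take the compensation level at the base of the deeper column (depth z_c below the surface of column A) and equate Σ ρ_i t_i down to z_c; mantle fills any gap and the z_c terms cancel.
Column A: 1.619×2090 + 8.905×2850 + 13.78×2900 + (z_c − 24.304)×3370
Column B: 0.2306×0 + 6.945×2830 + x×2970 + (z_c − 0.2306 − 6.945 − x)×3370
The z_c×3370 term appears on both sides and cancels. Collect the known terms of each column as K = Σ(ρt)_known − 3370 × (depth of known layers): K_A = 68724.96 − 3370×24.304 = −13179.52; K_B = 19654.35 − 3370×(0.2306 + 6.945) = −4527.422.
Balance: K_A = K_B − x×(3370 − 2970), so x = (K_B − K_A)/(3370 − 2970) = 8652.1/400 = 21.6 km.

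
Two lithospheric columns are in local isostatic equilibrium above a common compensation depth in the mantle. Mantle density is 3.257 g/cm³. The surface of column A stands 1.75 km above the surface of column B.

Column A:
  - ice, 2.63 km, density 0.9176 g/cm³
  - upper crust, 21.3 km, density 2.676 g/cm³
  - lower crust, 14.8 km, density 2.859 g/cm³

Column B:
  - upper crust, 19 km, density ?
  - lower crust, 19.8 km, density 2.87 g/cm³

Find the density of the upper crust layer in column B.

2.68 g/cm³

Take the compensation level at the base of the deeper column (depth z_c below the surface of column A) and equate Σ ρ_i t_i down to z_c; mantle fills any gap and the z_c terms cancel.
Column A: 2.63×0.9176 + 21.3×2.676 + 14.8×2.859 + (z_c − 38.73)×3.257
Column B: 1.75×0 + 19×ρ + 19.8×2.87 + (z_c − 1.75 − 38.8)×3.257
The z_c×3.257 term appears on both sides and cancels. Collect the known terms of each column as K = Σ(ρt)_known − 3.257 × (depth of known layers): K_A = 101.725288 − 3.257×38.73 = −24.418322; K_B = 56.826 − 3.257×(1.75 + 38.8) = −75.24535.
Balance: K_A = K_B + 19×ρ, so ρ = (K_A − K_B)/19 = 50.827/19 = 2.68 g/cm³.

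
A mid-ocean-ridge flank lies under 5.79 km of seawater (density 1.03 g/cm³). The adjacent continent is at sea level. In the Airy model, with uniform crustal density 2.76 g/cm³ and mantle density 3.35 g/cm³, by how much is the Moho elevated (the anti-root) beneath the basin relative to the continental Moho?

17 km

By Archimedes' principle applied to the lithosphere: replacing crust with seawater at the top is compensated by replacing crust with mantle at the base: d (ρ_c − ρ_w) = a (ρ_m − ρ_c).
a = d (ρ_c − ρ_w)/(ρ_m − ρ_c) = 5.79 km × 1.73/0.59 = 17 km.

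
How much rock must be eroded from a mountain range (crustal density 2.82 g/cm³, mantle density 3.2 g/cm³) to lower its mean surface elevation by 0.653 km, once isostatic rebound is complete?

5.5 km

Net drop Δ = e − u = e − e ρ_c/ρ_m = e (ρ_m − ρ_c)/ρ_m.
e = Δ ρ_m/(ρ_m − ρ_c) = 0.653 km × 3.2/0.38 = 5.5 km.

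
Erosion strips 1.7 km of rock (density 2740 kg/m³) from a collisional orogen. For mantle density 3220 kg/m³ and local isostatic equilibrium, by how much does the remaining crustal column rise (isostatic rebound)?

1.45 km

Unloading: uplift u = e ρ_c/ρ_m = 1.7 km × 2740/3220 = 1.45 km.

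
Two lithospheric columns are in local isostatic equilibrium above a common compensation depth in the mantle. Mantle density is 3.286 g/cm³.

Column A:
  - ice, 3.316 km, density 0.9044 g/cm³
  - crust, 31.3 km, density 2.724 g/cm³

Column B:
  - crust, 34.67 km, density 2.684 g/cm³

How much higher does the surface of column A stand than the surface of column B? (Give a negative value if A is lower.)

1.4 km

For any compensation level in the mantle, the mantle terms cancel and isostasy reduces to e = (Σt_A − Σt_B) − (Σ(ρt)_A − Σ(ρt)_B) / ρ_m.
Σt_A = 34.616 km; Σt_B = 34.67 km; Σ(ρt)_A = 88.2601904; Σ(ρt)_B = 93.05428 (in km·g/cm³).
e = (34.616 − 34.67) − (88.2601904 − 93.05428) / 3.286 = 1.4 km.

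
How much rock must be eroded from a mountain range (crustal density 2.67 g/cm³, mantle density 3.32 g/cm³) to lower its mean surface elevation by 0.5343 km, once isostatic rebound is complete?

2.73 km

Net drop Δ = e − u = e − e ρ_c/ρ_m = e (ρ_m − ρ_c)/ρ_m.
e = Δ ρ_m/(ρ_m − ρ_c) = 0.5343 km × 3.32/0.65 = 2.73 km.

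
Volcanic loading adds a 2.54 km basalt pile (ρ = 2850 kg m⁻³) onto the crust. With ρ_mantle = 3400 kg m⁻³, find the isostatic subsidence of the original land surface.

2.13 km

Subaerial loading: s = t ρ_load / ρ_m.
s = 2.54 km × 2850/3400 = 2.13 km.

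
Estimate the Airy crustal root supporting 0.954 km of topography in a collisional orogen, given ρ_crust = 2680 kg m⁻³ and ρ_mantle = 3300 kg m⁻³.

4.12 km

In Airy isostatic equilibrium: the weight of the topography is balanced by the buoyancy of the root, ρ_c h = (ρ_m − ρ_c) r.
r = h · ρ_c / (ρ_m − ρ_c) = 0.954 km × 2680 / (3300 − 2680) = 4.12 km.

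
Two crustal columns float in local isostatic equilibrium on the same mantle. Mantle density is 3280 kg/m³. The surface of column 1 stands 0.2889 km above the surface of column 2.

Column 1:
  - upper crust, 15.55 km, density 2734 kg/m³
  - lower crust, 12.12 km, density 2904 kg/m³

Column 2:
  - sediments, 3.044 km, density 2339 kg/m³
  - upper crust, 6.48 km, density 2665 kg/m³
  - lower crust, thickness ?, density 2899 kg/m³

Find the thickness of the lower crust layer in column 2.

13.8 km

Take the compensation level at the base of the deeper column (depth z_c below the surface of column 1) and equate Σ ρ_i t_i down to z_c; mantle fills any gap and the z_c terms cancel.
Column 1: 15.55×2734 + 12.12×2904 + (z_c − 27.67)×3280
Column 2: 0.2889×0 + 3.044×2339 + 6.48×2665 + x×2899 + (z_c − 0.2889 − 9.524 − x)×3280
The z_c×3280 term appears on both sides and cancels. Collect the known terms of each column as K = Σ(ρt)_known − 3280 × (depth of known layers): K_1 = 77710.18 − 3280×27.67 = −13047.42; K_2 = 24389.116 − 3280×(0.2889 + 9.524) = −7797.196.
Balance: K_1 = K_2 − x×(3280 − 2899), so x = (K_2 − K_1)/(3280 − 2899) = 5250.22/381 = 13.8 km.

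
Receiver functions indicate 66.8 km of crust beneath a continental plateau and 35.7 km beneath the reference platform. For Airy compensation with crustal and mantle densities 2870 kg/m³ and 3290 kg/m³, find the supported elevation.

Excess crust Δ = 66.8 km − 35.7 km = 31.1 km, split between elevation h and root r with h + r = Δ.
Airy balance ρ_c h = (ρ_m − ρ_c) r gives r = h ρ_c/(ρ_m − ρ_c), so h (1 + ρ_c/(ρ_m − ρ_c)) = Δ, i.e. h = Δ (ρ_m − ρ_c)/ρ_m.
h = 31.1 km × 420/3290 = 3.97 km.

3.97 km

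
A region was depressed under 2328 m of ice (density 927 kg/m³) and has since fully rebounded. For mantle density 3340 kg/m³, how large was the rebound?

646 m

Removing the load lets mantle flow back in; uplift u satisfies ρ_ice t = ρ_m u.
u = t ρ_ice/ρ_m = 2328 m × 927/3340 = 646 m.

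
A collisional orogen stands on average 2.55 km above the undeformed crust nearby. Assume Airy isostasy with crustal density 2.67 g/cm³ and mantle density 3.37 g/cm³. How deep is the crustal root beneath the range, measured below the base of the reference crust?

For local isostatic compensation: the weight of the topography is balanced by the buoyancy of the root, ρ_c h = (ρ_m − ρ_c) r.
r = h · ρ_c / (ρ_m − ρ_c) = 2.55 km × 2.67 / (3.37 − 2.67) = 9.73 km.

9.73 km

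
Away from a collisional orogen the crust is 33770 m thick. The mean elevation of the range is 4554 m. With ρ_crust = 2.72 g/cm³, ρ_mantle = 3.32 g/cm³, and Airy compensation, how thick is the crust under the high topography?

59000 m

Root depth r = h ρ_c / (ρ_m − ρ_c) = 4554 m × 2.72 / 0.6 = 20640 m.
Total thickness = T + h + r = 33770 m + 4554 m + 20640 m = 59000 m.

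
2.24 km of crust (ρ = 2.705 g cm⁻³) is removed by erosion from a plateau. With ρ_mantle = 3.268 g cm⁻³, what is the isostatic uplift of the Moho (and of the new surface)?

Unloading: uplift u = e ρ_c/ρ_m = 2.24 km × 2.705/3.268 = 1.85 km.

1.85 km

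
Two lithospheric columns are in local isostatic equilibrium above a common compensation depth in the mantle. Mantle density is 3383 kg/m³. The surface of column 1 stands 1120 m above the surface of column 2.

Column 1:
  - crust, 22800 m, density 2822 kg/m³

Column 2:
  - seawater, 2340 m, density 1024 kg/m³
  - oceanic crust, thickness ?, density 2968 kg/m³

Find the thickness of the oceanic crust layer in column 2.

8390 m

Take the compensation level at the base of the deeper column (depth z_c below the surface of column 1) and equate Σ ρ_i t_i down to z_c; mantle fills any gap and the z_c terms cancel.
Column 1: 22800×2822 + (z_c − 22800)×3383
Column 2: 1120×0 + 2340×1024 + x×2968 + (z_c − 1120 − 2340 − x)×3383
The z_c×3383 term appears on both sides and cancels. Collect the known terms of each column as K = Σ(ρt)_known − 3383 × (depth of known layers): K_1 = 64341600 − 3383×22800 = −12790800; K_2 = 2396160 − 3383×(1120 + 2340) = −9309020.
Balance: K_1 = K_2 − x×(3383 − 2968), so x = (K_2 − K_1)/(3383 − 2968) = 3481780/415 = 8390 m.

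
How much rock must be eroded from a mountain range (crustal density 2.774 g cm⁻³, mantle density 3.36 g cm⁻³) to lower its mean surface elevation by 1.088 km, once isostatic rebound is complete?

6.24 km

Net drop Δ = e − u = e − e ρ_c/ρ_m = e (ρ_m − ρ_c)/ρ_m.
e = Δ ρ_m/(ρ_m − ρ_c) = 1.088 km × 3.36/0.586 = 6.24 km.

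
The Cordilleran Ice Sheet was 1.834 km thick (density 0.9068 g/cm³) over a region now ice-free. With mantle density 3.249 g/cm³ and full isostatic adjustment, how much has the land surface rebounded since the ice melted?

Removing the load lets mantle flow back in; uplift u satisfies ρ_ice t = ρ_m u.
u = t ρ_ice/ρ_m = 1.834 km × 0.9068/3.249 = 0.512 km.

0.512 km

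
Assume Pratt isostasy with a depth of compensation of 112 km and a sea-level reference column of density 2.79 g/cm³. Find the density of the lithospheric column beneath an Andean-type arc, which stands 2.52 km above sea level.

2.73 g/cm³

Pratt balance: ρ_ref D = ρ (D + h).
ρ = ρ_ref D/(D + h) = 2.79 × 112 km/(112 km + 2.52 km) = 2.73 g/cm³.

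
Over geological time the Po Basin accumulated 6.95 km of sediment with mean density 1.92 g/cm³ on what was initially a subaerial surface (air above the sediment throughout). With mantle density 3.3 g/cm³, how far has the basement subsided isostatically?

4.04 km

Subaerial load: s = t ρ_sed / ρ_m = 6.95 km × 1.92/3.3 = 4.04 km.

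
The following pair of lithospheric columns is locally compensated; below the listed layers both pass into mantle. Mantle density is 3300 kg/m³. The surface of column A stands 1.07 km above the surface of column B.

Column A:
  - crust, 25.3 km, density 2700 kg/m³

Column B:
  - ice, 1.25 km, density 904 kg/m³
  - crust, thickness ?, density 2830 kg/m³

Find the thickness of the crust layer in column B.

Take the compensation level at the base of the deeper column (depth z_c below the surface of column A) and equate Σ ρ_i t_i down to z_c; mantle fills any gap and the z_c terms cancel.
Column A: 25.3×2700 + (z_c − 25.3)×3300
Column B: 1.07×0 + 1.25×904 + x×2830 + (z_c − 1.07 − 1.25 − x)×3300
The z_c×3300 term appears on both sides and cancels. Collect the known terms of each column as K = Σ(ρt)_known − 3300 × (depth of known layers): K_A = 68310 − 3300×25.3 = −15180; K_B = 1130 − 3300×(1.07 + 1.25) = −6526.
Balance: K_A = K_B − x×(3300 − 2830), so x = (K_B − K_A)/(3300 − 2830) = 8654/470 = 18.4 km.

18.4 km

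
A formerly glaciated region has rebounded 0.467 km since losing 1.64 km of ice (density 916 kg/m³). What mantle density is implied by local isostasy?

3220 kg/m³

ρ_m = ρ_ice t / u = 916 × 1.64 km/0.467 km = 3220 kg/m³.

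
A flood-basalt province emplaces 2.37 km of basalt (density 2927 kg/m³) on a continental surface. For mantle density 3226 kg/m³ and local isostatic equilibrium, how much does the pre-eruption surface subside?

2.15 km

Subaerial loading: s = t ρ_load / ρ_m.
s = 2.37 km × 2927/3226 = 2.15 km.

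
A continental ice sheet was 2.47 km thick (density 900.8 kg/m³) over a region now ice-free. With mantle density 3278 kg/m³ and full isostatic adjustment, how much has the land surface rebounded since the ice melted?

Removing the load lets mantle flow back in; uplift u satisfies ρ_ice t = ρ_m u.
u = t ρ_ice/ρ_m = 2.47 km × 900.8/3278 = 0.679 km.

0.679 km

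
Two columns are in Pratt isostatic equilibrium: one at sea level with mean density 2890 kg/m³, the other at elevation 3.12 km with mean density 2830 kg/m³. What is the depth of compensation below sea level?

ρ_ref D = ρ (D + h) → D (ρ_ref − ρ) = ρ h.
D = ρ h/(ρ_ref − ρ) = 2830 × 3.12 km/(2890 − 2830) = 147 km.

147 km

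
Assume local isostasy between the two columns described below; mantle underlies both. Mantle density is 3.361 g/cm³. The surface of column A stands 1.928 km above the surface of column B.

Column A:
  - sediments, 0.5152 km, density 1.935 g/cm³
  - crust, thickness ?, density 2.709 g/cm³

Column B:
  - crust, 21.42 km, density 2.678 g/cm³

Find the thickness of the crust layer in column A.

Take the compensation level at the base of the deeper column (depth z_c below the surface of column A) and equate Σ ρ_i t_i down to z_c; mantle fills any gap and the z_c terms cancel.
Column A: 0.5152×1.935 + x×2.709 + (z_c − 0.5152 − x)×3.361
Column B: 1.928×0 + 21.42×2.678 + (z_c − 1.928 − 21.42)×3.361
The z_c×3.361 term appears on both sides and cancels. Collect the known terms of each column as K = Σ(ρt)_known − 3.361 × (depth of known layers): K_A = 0.996912 − 3.361×0.5152 = −0.7346752; K_B = 57.36276 − 3.361×(1.928 + 21.42) = −21.109868.
Balance: K_A − x×(3.361 − 2.709) = K_B, so x = (K_A − K_B)/(3.361 − 2.709) = 20.3752/0.652 = 31.3 km.

31.3 km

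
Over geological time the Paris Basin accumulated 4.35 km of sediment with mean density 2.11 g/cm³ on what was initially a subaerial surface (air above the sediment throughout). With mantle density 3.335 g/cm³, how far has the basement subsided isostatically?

2.75 km

Subaerial load: s = t ρ_sed / ρ_m = 4.35 km × 2.11/3.335 = 2.75 km.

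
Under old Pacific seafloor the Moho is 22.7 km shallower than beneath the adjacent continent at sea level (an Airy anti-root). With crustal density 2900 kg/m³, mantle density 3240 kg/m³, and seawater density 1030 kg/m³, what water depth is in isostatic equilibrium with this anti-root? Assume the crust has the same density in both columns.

4.13 km

Replacing a thickness d of crust by seawater at the top must be balanced by replacing crust with mantle at the base: d (ρ_c − ρ_w) = a (ρ_m − ρ_c).
d = a (ρ_m − ρ_c)/(ρ_c − ρ_w) = 22.7 km × 340/1870 = 4.13 km.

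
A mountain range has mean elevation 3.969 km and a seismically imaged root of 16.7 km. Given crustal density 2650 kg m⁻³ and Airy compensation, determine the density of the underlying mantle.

3280 kg m⁻³

Airy balance: ρ_c h = (ρ_m − ρ_c) r → ρ_m = ρ_c (1 + h/r).
ρ_m = 2650 × (1 + 3.969 km/16.7 km) = 3280 kg m⁻³.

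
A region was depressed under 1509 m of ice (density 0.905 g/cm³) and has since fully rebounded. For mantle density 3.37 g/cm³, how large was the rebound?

405 m

Removing the load lets mantle flow back in; uplift u satisfies ρ_ice t = ρ_m u.
u = t ρ_ice/ρ_m = 1509 m × 0.905/3.37 = 405 m.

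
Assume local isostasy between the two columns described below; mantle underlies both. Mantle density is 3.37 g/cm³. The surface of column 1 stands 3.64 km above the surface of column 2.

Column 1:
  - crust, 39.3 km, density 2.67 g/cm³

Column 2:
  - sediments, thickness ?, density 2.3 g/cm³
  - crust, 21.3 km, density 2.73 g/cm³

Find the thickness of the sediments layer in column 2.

Take the compensation level at the base of the deeper column (depth z_c below the surface of column 1) and equate Σ ρ_i t_i down to z_c; mantle fills any gap and the z_c terms cancel.
Column 1: 39.3×2.67 + (z_c − 39.3)×3.37
Column 2: 3.64×0 + x×2.3 + 21.3×2.73 + (z_c − 3.64 − 21.3 − x)×3.37
The z_c×3.37 term appears on both sides and cancels. Collect the known terms of each column as K = Σ(ρt)_known − 3.37 × (depth of known layers): K_1 = 104.931 − 3.37×39.3 = −27.51; K_2 = 58.149 − 3.37×(3.64 + 21.3) = −25.8988.
Balance: K_1 = K_2 − x×(3.37 − 2.3), so x = (K_2 − K_1)/(3.37 − 2.3) = 1.6112/1.07 = 1.51 km.

1.51 km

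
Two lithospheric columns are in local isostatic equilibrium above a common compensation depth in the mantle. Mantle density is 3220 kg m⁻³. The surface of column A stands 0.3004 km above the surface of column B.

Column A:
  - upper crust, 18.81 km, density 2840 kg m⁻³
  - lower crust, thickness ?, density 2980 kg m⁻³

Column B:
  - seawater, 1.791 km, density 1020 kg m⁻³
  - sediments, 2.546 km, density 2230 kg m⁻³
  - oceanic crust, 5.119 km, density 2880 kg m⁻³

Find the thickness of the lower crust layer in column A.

Take the compensation level at the base of the deeper column (depth z_c below the surface of column A) and equate Σ ρ_i t_i down to z_c; mantle fills any gap and the z_c terms cancel.
Column A: 18.81×2840 + x×2980 + (z_c − 18.81 − x)×3220
Column B: 0.3004×0 + 1.791×1020 + 2.546×2230 + 5.119×2880 + (z_c − 0.3004 − 9.456)×3220
The z_c×3220 term appears on both sides and cancels. Collect the known terms of each column as K = Σ(ρt)_known − 3220 × (depth of known layers): K_A = 53420.4 − 3220×18.81 = −7147.8; K_B = 22247.12 − 3220×(0.3004 + 9.456) = −9168.488.
Balance: K_A − x×(3220 − 2980) = K_B, so x = (K_A − K_B)/(3220 − 2980) = 2020.69/240 = 8.42 km.

8.42 km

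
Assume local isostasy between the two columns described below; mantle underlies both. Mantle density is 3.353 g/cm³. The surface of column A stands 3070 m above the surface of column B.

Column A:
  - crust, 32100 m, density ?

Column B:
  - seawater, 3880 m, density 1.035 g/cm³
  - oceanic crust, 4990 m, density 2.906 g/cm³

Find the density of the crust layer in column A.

Take the compensation level at the base of the deeper column (depth z_c below the surface of column A) and equate Σ ρ_i t_i down to z_c; mantle fills any gap and the z_c terms cancel.
Column A: 32100×ρ + (z_c − 32100)×3.353
Column B: 3070×0 + 3880×1.035 + 4990×2.906 + (z_c − 3070 − 8870)×3.353
The z_c×3.353 term appears on both sides and cancels. Collect the known terms of each column as K = Σ(ρt)_known − 3.353 × (depth of known layers): K_A = 0 − 3.353×32100 = −107631.3; K_B = 18516.74 − 3.353×(3070 + 8870) = −21518.08.
Balance: K_A + 32100×ρ = K_B, so ρ = (K_B − K_A)/32100 = 86113.2/32100 = 2.68 g/cm³.

2.68 g/cm³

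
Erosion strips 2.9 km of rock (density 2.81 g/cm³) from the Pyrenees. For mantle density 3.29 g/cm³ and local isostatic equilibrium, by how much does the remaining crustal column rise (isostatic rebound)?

Unloading: uplift u = e ρ_c/ρ_m = 2.9 km × 2.81/3.29 = 2.48 km.

2.48 km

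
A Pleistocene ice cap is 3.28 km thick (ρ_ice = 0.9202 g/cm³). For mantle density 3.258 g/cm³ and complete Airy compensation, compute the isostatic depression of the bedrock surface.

0.926 km

By Archimedes' principle applied to the lithosphere: the ice load ρ_ice t is balanced by mantle displaced below, ρ_m s.
s = t ρ_ice / ρ_m = 3.28 km × 0.9202/3.258 = 0.926 km.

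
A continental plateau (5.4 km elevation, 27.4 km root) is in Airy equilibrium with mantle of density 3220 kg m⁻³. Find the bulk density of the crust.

2690 kg m⁻³

ρ_c h = (ρ_m − ρ_c) r → ρ_c (h + r) = ρ_m r → ρ_c = ρ_m r / (h + r).
ρ_c = 3220 × 27.4 km / (5.4 km + 27.4 km) = 2690 kg m⁻³.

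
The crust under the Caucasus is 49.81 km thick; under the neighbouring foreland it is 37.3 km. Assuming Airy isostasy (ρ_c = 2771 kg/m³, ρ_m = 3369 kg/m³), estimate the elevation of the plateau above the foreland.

Excess crust Δ = 49.81 km − 37.3 km = 12.51 km, split between elevation h and root r with h + r = Δ.
Airy balance ρ_c h = (ρ_m − ρ_c) r gives r = h ρ_c/(ρ_m − ρ_c), so h (1 + ρ_c/(ρ_m − ρ_c)) = Δ, i.e. h = Δ (ρ_m − ρ_c)/ρ_m.
h = 12.51 km × 598/3369 = 2.22 km.

2.22 km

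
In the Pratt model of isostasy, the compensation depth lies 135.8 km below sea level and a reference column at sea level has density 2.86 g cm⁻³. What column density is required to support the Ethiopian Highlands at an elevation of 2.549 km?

Pratt balance: ρ_ref D = ρ (D + h).
ρ = ρ_ref D/(D + h) = 2.86 × 135.8 km/(135.8 km + 2.549 km) = 2.81 g cm⁻³.

2.81 g cm⁻³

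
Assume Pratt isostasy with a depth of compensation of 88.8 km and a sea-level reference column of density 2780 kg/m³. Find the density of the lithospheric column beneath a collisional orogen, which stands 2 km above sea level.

Pratt balance: ρ_ref D = ρ (D + h).
ρ = ρ_ref D/(D + h) = 2780 × 88.8 km/(88.8 km + 2 km) = 2720 kg/m³.

2720 kg/m³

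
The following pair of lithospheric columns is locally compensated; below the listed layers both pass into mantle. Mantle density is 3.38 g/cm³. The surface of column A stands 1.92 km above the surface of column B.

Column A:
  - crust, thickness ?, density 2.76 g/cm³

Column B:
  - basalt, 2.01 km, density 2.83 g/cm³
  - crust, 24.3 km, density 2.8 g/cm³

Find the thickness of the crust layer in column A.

Take the compensation level at the base of the deeper column (depth z_c below the surface of column A) and equate Σ ρ_i t_i down to z_c; mantle fills any gap and the z_c terms cancel.
Column A: x×2.76 + (z_c − 0 − x)×3.38
Column B: 1.92×0 + 2.01×2.83 + 24.3×2.8 + (z_c − 1.92 − 26.31)×3.38
The z_c×3.38 term appears on both sides and cancels. Collect the known terms of each column as K = Σ(ρt)_known − 3.38 × (depth of known layers): K_A = 0 − 3.38×0 = 0; K_B = 73.7283 − 3.38×(1.92 + 26.31) = −21.6891.
Balance: K_A − x×(3.38 − 2.76) = K_B, so x = (K_A − K_B)/(3.38 − 2.76) = 21.6891/0.62 = 35 km.

35 km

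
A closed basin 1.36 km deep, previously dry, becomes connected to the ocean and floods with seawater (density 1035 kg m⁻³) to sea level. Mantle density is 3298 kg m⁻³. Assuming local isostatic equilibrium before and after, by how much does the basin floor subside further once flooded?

0.622 km

After flooding the water column is d + s deep. Its weight must equal the weight of mantle displaced by the extra subsidence s: (d + s) ρ_w = s ρ_m.
s = d ρ_w / (ρ_m − ρ_w) = 1.36 km × 1035/(3298 − 1035) = 0.622 km.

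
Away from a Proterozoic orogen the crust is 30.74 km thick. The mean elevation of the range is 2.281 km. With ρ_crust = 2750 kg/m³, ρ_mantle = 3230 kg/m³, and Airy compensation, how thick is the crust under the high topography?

46.1 km

Root depth r = h ρ_c / (ρ_m − ρ_c) = 2.281 km × 2750 / 480 = 13.07 km.
Total thickness = T + h + r = 30.74 km + 2.281 km + 13.07 km = 46.1 km.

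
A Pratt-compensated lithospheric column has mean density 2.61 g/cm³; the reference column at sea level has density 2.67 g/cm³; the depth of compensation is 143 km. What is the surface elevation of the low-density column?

ρ_ref D = ρ (D + h) → h = D (ρ_ref − ρ)/ρ.
h = 143 km × (2.67 − 2.61)/2.61 = 3.29 km.

3.29 km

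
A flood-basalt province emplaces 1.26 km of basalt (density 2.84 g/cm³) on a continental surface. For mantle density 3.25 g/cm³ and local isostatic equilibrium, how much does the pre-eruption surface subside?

Subaerial loading: s = t ρ_load / ρ_m.
s = 1.26 km × 2.84/3.25 = 1.1 km.

1.1 km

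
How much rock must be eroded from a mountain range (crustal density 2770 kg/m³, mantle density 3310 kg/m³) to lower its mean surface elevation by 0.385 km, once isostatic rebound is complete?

Net drop Δ = e − u = e − e ρ_c/ρ_m = e (ρ_m − ρ_c)/ρ_m.
e = Δ ρ_m/(ρ_m − ρ_c) = 0.385 km × 3310/540 = 2.36 km.

2.36 km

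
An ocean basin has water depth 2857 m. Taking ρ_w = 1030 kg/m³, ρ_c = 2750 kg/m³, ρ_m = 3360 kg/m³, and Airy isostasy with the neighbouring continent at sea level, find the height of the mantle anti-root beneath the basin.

By Archimedes' principle applied to the lithosphere: replacing crust with seawater at the top is compensated by replacing crust with mantle at the base: d (ρ_c − ρ_w) = a (ρ_m − ρ_c).
a = d (ρ_c − ρ_w)/(ρ_m − ρ_c) = 2857 m × 1720/610 = 8060 m.

8060 m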